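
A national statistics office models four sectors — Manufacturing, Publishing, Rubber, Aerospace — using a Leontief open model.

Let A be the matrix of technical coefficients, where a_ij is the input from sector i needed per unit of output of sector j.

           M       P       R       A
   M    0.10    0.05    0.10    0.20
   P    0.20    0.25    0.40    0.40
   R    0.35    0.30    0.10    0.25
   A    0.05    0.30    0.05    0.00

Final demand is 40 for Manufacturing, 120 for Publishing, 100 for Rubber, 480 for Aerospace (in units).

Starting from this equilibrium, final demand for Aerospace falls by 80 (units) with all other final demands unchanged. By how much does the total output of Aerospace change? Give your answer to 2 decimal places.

I − A =
  [   0.90    -0.05    -0.10    -0.20]
  [  -0.20     0.75    -0.40    -0.40]
  [  -0.35    -0.30     0.90    -0.25]
  [  -0.05    -0.30    -0.05     1.00]
Compute the cofactors C_ij = (−1)^(i+j)·(3×3 minor ij) of I−A; the adjugate is their transpose:
adj(I−A) = Cᵀ =
  [ 0.401625   0.138875   0.115500   0.164750]
  [ 0.347500   0.750000   0.398000   0.469000]
  [ 0.310875   0.373625   0.536500   0.345750]
  [ 0.139875   0.250625   0.152000   0.451250]
det(I−A) = Σ_j (I−A)_1j·C_1j = (0.90)(0.401625) + (-0.05)(0.347500) + (-0.10)(0.310875) + (-0.20)(0.139875) = 0.285025
(I − A)⁻¹ = adj(I−A) / det(I−A) ≈
  [   1.4091     0.4872     0.4052     0.5780]
  [   1.2192     2.6313     1.3964     1.6455]
  [   1.0907     1.3108     1.8823     1.2131]
  [   0.4907     0.8793     0.5333     1.5832]
Δx = (I − A)⁻¹ Δd with Δd having -80 in the Aerospace component and 0 elsewhere.
So Δx_A = L_AA · (-80), where L_AA = adj(I−A)_AA / det(I−A) = 0.451250 / 0.285025.
Δx_A = 0.451250 × (-80) / 0.285025 = -36.10 / 0.285025 ≈ -126.66.

Δx_A = -126.66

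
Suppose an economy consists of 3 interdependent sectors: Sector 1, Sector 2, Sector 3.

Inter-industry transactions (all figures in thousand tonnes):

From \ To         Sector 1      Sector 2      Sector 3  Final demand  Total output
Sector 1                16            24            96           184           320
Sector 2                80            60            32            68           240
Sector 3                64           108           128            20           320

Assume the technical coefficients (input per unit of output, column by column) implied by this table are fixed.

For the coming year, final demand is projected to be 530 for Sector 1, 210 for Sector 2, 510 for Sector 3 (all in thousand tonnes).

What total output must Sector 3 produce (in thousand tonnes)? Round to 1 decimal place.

Technical coefficients a_ij = z_ij / X_j:
  a_11 = 16/320 = 0.05, a_21 = 80/320 = 0.25, a_31 = 64/320 = 0.20
  a_12 = 24/240 = 0.10, a_22 = 60/240 = 0.25, a_32 = 108/240 = 0.45
  a_13 = 96/320 = 0.30, a_23 = 32/320 = 0.10, a_33 = 128/320 = 0.40
I − A =
  [   0.95    -0.10    -0.30]
  [  -0.25     0.75    -0.10]
  [  -0.20    -0.45     0.60]
Cofactors of I−A, C_ij = (−1)^(i+j)·(minor ij) (rows/columns in the sector order above):
  C_11 = (0.75)(0.60) − (-0.10)(-0.45) = 0.4050
  C_12 = −[(-0.25)(0.60) − (-0.10)(-0.20)] = 0.1700
  C_13 = (-0.25)(-0.45) − (0.75)(-0.20) = 0.2625
  C_21 = −[(-0.10)(0.60) − (-0.30)(-0.45)] = 0.1950
  C_22 = (0.95)(0.60) − (-0.30)(-0.20) = 0.5100
  C_23 = −[(0.95)(-0.45) − (-0.10)(-0.20)] = 0.4475
  C_31 = (-0.10)(-0.10) − (-0.30)(0.75) = 0.2350
  C_32 = −[(0.95)(-0.10) − (-0.30)(-0.25)] = 0.1700
  C_33 = (0.95)(0.75) − (-0.10)(-0.25) = 0.6875
det(I−A) = Σ_j (I−A)_1j·C_1j = (0.95)(0.4050) + (-0.10)(0.1700) + (-0.30)(0.2625) = 0.2890
adj(I−A) = Cᵀ =
  [ 0.4050   0.1950   0.2350]
  [ 0.1700   0.5100   0.1700]
  [ 0.2625   0.4475   0.6875]
(I − A)⁻¹ = adj(I−A) / det(I−A) ≈
  [   1.4014     0.6747     0.8131]
  [   0.5882     1.7647     0.5882]
  [   0.9083     1.5484     2.3789]
x = (I − A)⁻¹ d = adj(I−A)·d / det(I−A), with det(I−A) = 0.2890:
  x_1 = (0.4050·530 + 0.1950·210 + 0.2350·510) / 0.2890 = 375.45 / 0.2890 ≈ 1299.1
  x_2 = (0.1700·530 + 0.5100·210 + 0.1700·510) / 0.2890 = 283.90 / 0.2890 ≈ 982.4
  x_3 = (0.2625·530 + 0.4475·210 + 0.6875·510) / 0.2890 = 583.725 / 0.2890 ≈ 2019.8

x_3 = 2019.8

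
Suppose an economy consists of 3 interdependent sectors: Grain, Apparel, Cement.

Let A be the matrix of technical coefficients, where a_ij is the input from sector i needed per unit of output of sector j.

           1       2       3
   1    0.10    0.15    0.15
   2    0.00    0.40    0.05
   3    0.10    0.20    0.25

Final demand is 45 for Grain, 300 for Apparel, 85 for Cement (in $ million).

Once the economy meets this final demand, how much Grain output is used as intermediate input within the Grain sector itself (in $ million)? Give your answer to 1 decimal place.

z_11 = 18.3

I − A =
  [   0.90    -0.15    -0.15]
  [   0.00     0.60    -0.05]
  [  -0.10    -0.20     0.75]
Cofactors of I−A, C_ij = (−1)^(i+j)·(minor ij) (rows/columns in the sector order above):
  C_11 = (0.60)(0.75) − (-0.05)(-0.20) = 0.4400
  C_12 = −[(0.00)(0.75) − (-0.05)(-0.10)] = 0.0050
  C_13 = (0.00)(-0.20) − (0.60)(-0.10) = 0.0600
  C_21 = −[(-0.15)(0.75) − (-0.15)(-0.20)] = 0.1425
  C_22 = (0.90)(0.75) − (-0.15)(-0.10) = 0.6600
  C_23 = −[(0.90)(-0.20) − (-0.15)(-0.10)] = 0.1950
  C_31 = (-0.15)(-0.05) − (-0.15)(0.60) = 0.0975
  C_32 = −[(0.90)(-0.05) − (-0.15)(0.00)] = 0.0450
  C_33 = (0.90)(0.60) − (-0.15)(0.00) = 0.5400
det(I−A) = Σ_j (I−A)_1j·C_1j = (0.90)(0.4400) + (-0.15)(0.0050) + (-0.15)(0.0600) = 0.38625
adj(I−A) = Cᵀ =
  [ 0.4400   0.1425   0.0975]
  [ 0.0050   0.6600   0.0450]
  [ 0.0600   0.1950   0.5400]
(I − A)⁻¹ = adj(I−A) / det(I−A) ≈
  [   1.1392     0.3689     0.2524]
  [   0.0129     1.7087     0.1165]
  [   0.1553     0.5049     1.3981]
First solve x = (I − A)⁻¹ d = adj(I−A)·d / det(I−A); in particular x_1 = (0.4400·45 + 0.1425·300 + 0.0975·85) / 0.38625 = 70.8375 / 0.38625 ≈ 183.398.
Intermediate flow from 1 to 1: z_11 = a_11 · x_1 = 0.10 × 70.8375 / 0.38625 = 7.08375 / 0.38625 ≈ 18.3.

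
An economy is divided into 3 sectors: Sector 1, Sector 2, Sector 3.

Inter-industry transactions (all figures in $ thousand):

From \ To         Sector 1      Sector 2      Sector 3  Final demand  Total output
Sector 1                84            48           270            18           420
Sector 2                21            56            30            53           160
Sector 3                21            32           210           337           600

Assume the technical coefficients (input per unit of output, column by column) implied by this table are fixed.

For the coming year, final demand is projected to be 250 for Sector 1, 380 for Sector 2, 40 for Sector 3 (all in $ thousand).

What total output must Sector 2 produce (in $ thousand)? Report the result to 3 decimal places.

x_2 = 666.833

Technical coefficients a_ij = z_ij / X_j:
  a_11 = 84/420 = 0.20, a_21 = 21/420 = 0.05, a_31 = 21/420 = 0.05
  a_12 = 48/160 = 0.30, a_22 = 56/160 = 0.35, a_32 = 32/160 = 0.20
  a_13 = 270/600 = 0.45, a_23 = 30/600 = 0.05, a_33 = 210/600 = 0.35
I − A =
  [   0.80    -0.30    -0.45]
  [  -0.05     0.65    -0.05]
  [  -0.05    -0.20     0.65]
Cofactors of I−A, C_ij = (−1)^(i+j)·(minor ij) (rows/columns in the sector order above):
  C_11 = (0.65)(0.65) − (-0.05)(-0.20) = 0.4125
  C_12 = −[(-0.05)(0.65) − (-0.05)(-0.05)] = 0.0350
  C_13 = (-0.05)(-0.20) − (0.65)(-0.05) = 0.0425
  C_21 = −[(-0.30)(0.65) − (-0.45)(-0.20)] = 0.2850
  C_22 = (0.80)(0.65) − (-0.45)(-0.05) = 0.4975
  C_23 = −[(0.80)(-0.20) − (-0.30)(-0.05)] = 0.1750
  C_31 = (-0.30)(-0.05) − (-0.45)(0.65) = 0.3075
  C_32 = −[(0.80)(-0.05) − (-0.45)(-0.05)] = 0.0625
  C_33 = (0.80)(0.65) − (-0.30)(-0.05) = 0.5050
det(I−A) = Σ_j (I−A)_1j·C_1j = (0.80)(0.4125) + (-0.30)(0.0350) + (-0.45)(0.0425) = 0.300375
adj(I−A) = Cᵀ =
  [ 0.4125   0.2850   0.3075]
  [ 0.0350   0.4975   0.0625]
  [ 0.0425   0.1750   0.5050]
(I − A)⁻¹ = adj(I−A) / det(I−A) ≈
  [   1.3733     0.9488     1.0237]
  [   0.1165     1.6563     0.2081]
  [   0.1415     0.5826     1.6812]
x = (I − A)⁻¹ d = adj(I−A)·d / det(I−A), with det(I−A) = 0.300375:
  x_1 = (0.4125·250 + 0.2850·380 + 0.3075·40) / 0.300375 = 223.725 / 0.300375 ≈ 744.819
  x_2 = (0.0350·250 + 0.4975·380 + 0.0625·40) / 0.300375 = 200.30 / 0.300375 ≈ 666.833
  x_3 = (0.0425·250 + 0.1750·380 + 0.5050·40) / 0.300375 = 97.325 / 0.300375 ≈ 324.012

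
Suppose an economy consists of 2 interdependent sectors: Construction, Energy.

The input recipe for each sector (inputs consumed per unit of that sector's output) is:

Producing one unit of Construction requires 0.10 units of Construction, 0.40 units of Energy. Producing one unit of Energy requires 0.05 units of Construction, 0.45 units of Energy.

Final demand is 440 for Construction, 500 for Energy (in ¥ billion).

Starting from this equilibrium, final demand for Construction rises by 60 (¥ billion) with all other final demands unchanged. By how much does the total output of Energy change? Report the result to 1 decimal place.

I − A =
  [   0.90    -0.05]
  [  -0.40     0.55]
det(I−A) = (0.90)(0.55) − (-0.05)(-0.40) = 0.4750
adj(I−A) = [[0.55, 0.05], [0.40, 0.90]]
(I − A)⁻¹ = adj(I−A) / det(I−A) ≈
  [   1.1579     0.1053]
  [   0.8421     1.8947]
Δx = (I − A)⁻¹ Δd with Δd having +60 in the Construction component and 0 elsewhere.
So Δx_2 = L_21 · (+60), where L_21 = adj(I−A)_21 / det(I−A) = 0.40 / 0.4750.
Δx_2 = 0.40 × (+60) / 0.4750 = 24.00 / 0.4750 ≈ 50.5.

Δx_2 = 50.5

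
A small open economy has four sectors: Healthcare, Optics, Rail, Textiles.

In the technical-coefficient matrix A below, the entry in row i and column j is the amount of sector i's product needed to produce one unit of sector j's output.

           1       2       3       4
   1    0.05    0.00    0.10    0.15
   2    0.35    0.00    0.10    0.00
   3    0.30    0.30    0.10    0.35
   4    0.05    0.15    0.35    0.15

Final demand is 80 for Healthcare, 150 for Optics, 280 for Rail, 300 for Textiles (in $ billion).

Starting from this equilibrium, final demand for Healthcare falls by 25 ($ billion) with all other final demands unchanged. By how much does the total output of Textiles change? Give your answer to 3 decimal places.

I − A =
  [   0.95     0.00    -0.10    -0.15]
  [  -0.35     1.00    -0.10     0.00]
  [  -0.30    -0.30     0.90    -0.35]
  [  -0.05    -0.15    -0.35     0.85]
Compute the cofactors C_ij = (−1)^(i+j)·(3×3 minor ij) of I−A; the adjugate is their transpose:
adj(I−A) = Cᵀ =
  [ 0.611750   0.066750   0.139750   0.165500]
  [ 0.252125   0.560625   0.128125   0.097250]
  [ 0.380125   0.296625   0.792125   0.393250]
  [ 0.237000   0.225000   0.357000   0.786000]
det(I−A) = Σ_j (I−A)_1j·C_1j = (0.95)(0.611750) + (0.00)(0.252125) + (-0.10)(0.380125) + (-0.15)(0.237000) = 0.5076
(I − A)⁻¹ = adj(I−A) / det(I−A) ≈
  [   1.2052     0.1315     0.2753     0.3260]
  [   0.4967     1.1045     0.2524     0.1916]
  [   0.7489     0.5844     1.5605     0.7747]
  [   0.4669     0.4433     0.7033     1.5485]
Δx = (I − A)⁻¹ Δd with Δd having -25 in the Healthcare component and 0 elsewhere.
So Δx_4 = L_41 · (-25), where L_41 = adj(I−A)_41 / det(I−A) = 0.237000 / 0.5076.
Δx_4 = 0.237000 × (-25) / 0.5076 = -5.925 / 0.5076 ≈ -11.673.

Δx_4 = -11.673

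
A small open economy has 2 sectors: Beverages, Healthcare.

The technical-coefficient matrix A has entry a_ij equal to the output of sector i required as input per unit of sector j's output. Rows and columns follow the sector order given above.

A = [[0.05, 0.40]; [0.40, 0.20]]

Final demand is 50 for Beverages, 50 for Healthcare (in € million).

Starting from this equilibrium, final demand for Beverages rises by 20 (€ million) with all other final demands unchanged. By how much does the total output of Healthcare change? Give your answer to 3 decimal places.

Δx_2 = 13.333

I − A =
  [   0.95    -0.40]
  [  -0.40     0.80]
det(I−A) = (0.95)(0.80) − (-0.40)(-0.40) = 0.6000
adj(I−A) = [[0.80, 0.40], [0.40, 0.95]]
(I − A)⁻¹ = adj(I−A) / det(I−A) ≈
  [   1.3333     0.6667]
  [   0.6667     1.5833]
Δx = (I − A)⁻¹ Δd with Δd having +20 in the Beverages component and 0 elsewhere.
So Δx_2 = L_21 · (+20), where L_21 = adj(I−A)_21 / det(I−A) = 0.40 / 0.6000.
Δx_2 = 0.40 × (+20) / 0.6000 = 8.00 / 0.6000 ≈ 13.333.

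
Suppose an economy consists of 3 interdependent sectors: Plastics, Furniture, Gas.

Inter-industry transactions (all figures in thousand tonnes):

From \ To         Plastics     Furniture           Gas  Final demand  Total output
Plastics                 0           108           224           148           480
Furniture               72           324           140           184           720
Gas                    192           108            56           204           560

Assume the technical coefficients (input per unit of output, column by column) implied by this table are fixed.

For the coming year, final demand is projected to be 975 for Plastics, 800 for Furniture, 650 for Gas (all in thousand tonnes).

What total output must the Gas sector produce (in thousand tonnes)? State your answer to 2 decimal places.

x_3 = 2297.66

Technical coefficients a_ij = z_ij / X_j:
  a_11 = 0/480 = 0.00, a_21 = 72/480 = 0.15, a_31 = 192/480 = 0.40
  a_12 = 108/720 = 0.15, a_22 = 324/720 = 0.45, a_32 = 108/720 = 0.15
  a_13 = 224/560 = 0.40, a_23 = 140/560 = 0.25, a_33 = 56/560 = 0.10
I − A =
  [   1.00    -0.15    -0.40]
  [  -0.15     0.55    -0.25]
  [  -0.40    -0.15     0.90]
Cofactors of I−A, C_ij = (−1)^(i+j)·(minor ij) (rows/columns in the sector order above):
  C_11 = (0.55)(0.90) − (-0.25)(-0.15) = 0.4575
  C_12 = −[(-0.15)(0.90) − (-0.25)(-0.40)] = 0.2350
  C_13 = (-0.15)(-0.15) − (0.55)(-0.40) = 0.2425
  C_21 = −[(-0.15)(0.90) − (-0.40)(-0.15)] = 0.1950
  C_22 = (1.00)(0.90) − (-0.40)(-0.40) = 0.7400
  C_23 = −[(1.00)(-0.15) − (-0.15)(-0.40)] = 0.2100
  C_31 = (-0.15)(-0.25) − (-0.40)(0.55) = 0.2575
  C_32 = −[(1.00)(-0.25) − (-0.40)(-0.15)] = 0.3100
  C_33 = (1.00)(0.55) − (-0.15)(-0.15) = 0.5275
det(I−A) = Σ_j (I−A)_1j·C_1j = (1.00)(0.4575) + (-0.15)(0.2350) + (-0.40)(0.2425) = 0.32525
adj(I−A) = Cᵀ =
  [ 0.4575   0.1950   0.2575]
  [ 0.2350   0.7400   0.3100]
  [ 0.2425   0.2100   0.5275]
(I − A)⁻¹ = adj(I−A) / det(I−A) ≈
  [   1.4066     0.5995     0.7917]
  [   0.7225     2.2752     0.9531]
  [   0.7456     0.6457     1.6218]
x = (I − A)⁻¹ d = adj(I−A)·d / det(I−A), with det(I−A) = 0.32525:
  x_1 = (0.4575·975 + 0.1950·800 + 0.2575·650) / 0.32525 = 769.4375 / 0.32525 ≈ 2365.68
  x_2 = (0.2350·975 + 0.7400·800 + 0.3100·650) / 0.32525 = 1022.625 / 0.32525 ≈ 3144.12
  x_3 = (0.2425·975 + 0.2100·800 + 0.5275·650) / 0.32525 = 747.3125 / 0.32525 ≈ 2297.66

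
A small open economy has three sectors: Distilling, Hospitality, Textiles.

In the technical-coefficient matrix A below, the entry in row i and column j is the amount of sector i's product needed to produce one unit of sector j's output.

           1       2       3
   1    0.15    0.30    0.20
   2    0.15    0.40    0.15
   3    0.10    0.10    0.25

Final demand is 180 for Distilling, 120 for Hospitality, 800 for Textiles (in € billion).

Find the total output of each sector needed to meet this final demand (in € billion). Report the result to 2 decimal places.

I − A =
  [   0.85    -0.30    -0.20]
  [  -0.15     0.60    -0.15]
  [  -0.10    -0.10     0.75]
Cofactors of I−A, C_ij = (−1)^(i+j)·(minor ij) (rows/columns in the sector order above):
  C_11 = (0.60)(0.75) − (-0.15)(-0.10) = 0.4350
  C_12 = −[(-0.15)(0.75) − (-0.15)(-0.10)] = 0.1275
  C_13 = (-0.15)(-0.10) − (0.60)(-0.10) = 0.0750
  C_21 = −[(-0.30)(0.75) − (-0.20)(-0.10)] = 0.2450
  C_22 = (0.85)(0.75) − (-0.20)(-0.10) = 0.6175
  C_23 = −[(0.85)(-0.10) − (-0.30)(-0.10)] = 0.1150
  C_31 = (-0.30)(-0.15) − (-0.20)(0.60) = 0.1650
  C_32 = −[(0.85)(-0.15) − (-0.20)(-0.15)] = 0.1575
  C_33 = (0.85)(0.60) − (-0.30)(-0.15) = 0.4650
det(I−A) = Σ_j (I−A)_1j·C_1j = (0.85)(0.4350) + (-0.30)(0.1275) + (-0.20)(0.0750) = 0.3165
adj(I−A) = Cᵀ =
  [ 0.4350   0.2450   0.1650]
  [ 0.1275   0.6175   0.1575]
  [ 0.0750   0.1150   0.4650]
(I − A)⁻¹ = adj(I−A) / det(I−A) ≈
  [   1.3744     0.7741     0.5213]
  [   0.4028     1.9510     0.4976]
  [   0.2370     0.3633     1.4692]
x = (I − A)⁻¹ d = adj(I−A)·d / det(I−A), with det(I−A) = 0.3165:
  x_1 = (0.4350·180 + 0.2450·120 + 0.1650·800) / 0.3165 = 239.70 / 0.3165 ≈ 757.35
  x_2 = (0.1275·180 + 0.6175·120 + 0.1575·800) / 0.3165 = 223.05 / 0.3165 ≈ 704.74
  x_3 = (0.0750·180 + 0.1150·120 + 0.4650·800) / 0.3165 = 399.30 / 0.3165 ≈ 1261.61

x_1 = 757.35, x_2 = 704.74, x_3 = 1261.61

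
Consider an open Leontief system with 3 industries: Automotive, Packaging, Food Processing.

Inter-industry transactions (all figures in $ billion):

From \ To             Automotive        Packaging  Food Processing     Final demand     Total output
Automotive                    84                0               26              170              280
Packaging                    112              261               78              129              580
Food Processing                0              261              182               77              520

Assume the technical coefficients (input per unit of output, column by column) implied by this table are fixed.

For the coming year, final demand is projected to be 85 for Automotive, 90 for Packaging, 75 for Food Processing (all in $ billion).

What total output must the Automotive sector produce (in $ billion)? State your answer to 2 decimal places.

Technical coefficients a_ij = z_ij / X_j:
  a_11 = 84/280 = 0.30, a_21 = 112/280 = 0.40, a_31 = 0/280 = 0.00
  a_12 = 0/580 = 0.00, a_22 = 261/580 = 0.45, a_32 = 261/580 = 0.45
  a_13 = 26/520 = 0.05, a_23 = 78/520 = 0.15, a_33 = 182/520 = 0.35
I − A =
  [   0.70     0.00    -0.05]
  [  -0.40     0.55    -0.15]
  [   0.00    -0.45     0.65]
Cofactors of I−A, C_ij = (−1)^(i+j)·(minor ij) (rows/columns in the sector order above):
  C_11 = (0.55)(0.65) − (-0.15)(-0.45) = 0.2900
  C_12 = −[(-0.40)(0.65) − (-0.15)(0.00)] = 0.2600
  C_13 = (-0.40)(-0.45) − (0.55)(0.00) = 0.1800
  C_21 = −[(0.00)(0.65) − (-0.05)(-0.45)] = 0.0225
  C_22 = (0.70)(0.65) − (-0.05)(0.00) = 0.4550
  C_23 = −[(0.70)(-0.45) − (0.00)(0.00)] = 0.3150
  C_31 = (0.00)(-0.15) − (-0.05)(0.55) = 0.0275
  C_32 = −[(0.70)(-0.15) − (-0.05)(-0.40)] = 0.1250
  C_33 = (0.70)(0.55) − (0.00)(-0.40) = 0.3850
det(I−A) = Σ_j (I−A)_1j·C_1j = (0.70)(0.2900) + (0.00)(0.2600) + (-0.05)(0.1800) = 0.1940
adj(I−A) = Cᵀ =
  [ 0.2900   0.0225   0.0275]
  [ 0.2600   0.4550   0.1250]
  [ 0.1800   0.3150   0.3850]
(I − A)⁻¹ = adj(I−A) / det(I−A) ≈
  [   1.4948     0.1160     0.1418]
  [   1.3402     2.3454     0.6443]
  [   0.9278     1.6237     1.9845]
x = (I − A)⁻¹ d = adj(I−A)·d / det(I−A), with det(I−A) = 0.1940:
  x_1 = (0.2900·85 + 0.0225·90 + 0.0275·75) / 0.1940 = 28.7375 / 0.1940 ≈ 148.13
  x_2 = (0.2600·85 + 0.4550·90 + 0.1250·75) / 0.1940 = 72.425 / 0.1940 ≈ 373.32
  x_3 = (0.1800·85 + 0.3150·90 + 0.3850·75) / 0.1940 = 72.525 / 0.1940 ≈ 373.84

x_1 = 148.13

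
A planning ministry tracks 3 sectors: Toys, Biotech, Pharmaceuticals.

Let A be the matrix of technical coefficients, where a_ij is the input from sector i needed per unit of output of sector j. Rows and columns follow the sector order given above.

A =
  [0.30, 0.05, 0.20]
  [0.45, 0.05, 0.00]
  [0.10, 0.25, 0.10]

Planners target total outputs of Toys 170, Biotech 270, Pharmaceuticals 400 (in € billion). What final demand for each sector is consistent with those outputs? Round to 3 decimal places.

I − A =
  [   0.70    -0.05    -0.20]
  [  -0.45     0.95     0.00]
  [  -0.10    -0.25     0.90]
d = (I − A) x:
  d_T = (+0.70)·170 + (-0.05)·270 + (-0.20)·400 = 25.500
  d_B = (-0.45)·170 + (+0.95)·270 + (+0.00)·400 = 180.000
  d_P = (-0.10)·170 + (-0.25)·270 + (+0.90)·400 = 275.500

d_T = 25.500, d_B = 180.000, d_P = 275.500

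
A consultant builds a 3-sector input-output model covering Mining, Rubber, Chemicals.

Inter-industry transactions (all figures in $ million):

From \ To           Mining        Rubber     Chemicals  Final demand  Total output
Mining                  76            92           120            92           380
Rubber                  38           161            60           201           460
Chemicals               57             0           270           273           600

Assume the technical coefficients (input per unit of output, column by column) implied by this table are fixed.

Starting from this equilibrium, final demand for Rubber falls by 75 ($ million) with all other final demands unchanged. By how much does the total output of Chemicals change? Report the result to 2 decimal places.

Technical coefficients a_ij = z_ij / X_j:
  a_11 = 76/380 = 0.20, a_21 = 38/380 = 0.10, a_31 = 57/380 = 0.15
  a_12 = 92/460 = 0.20, a_22 = 161/460 = 0.35, a_32 = 0/460 = 0.00
  a_13 = 120/600 = 0.20, a_23 = 60/600 = 0.10, a_33 = 270/600 = 0.45
I − A =
  [   0.80    -0.20    -0.20]
  [  -0.10     0.65    -0.10]
  [  -0.15     0.00     0.55]
Cofactors of I−A, C_ij = (−1)^(i+j)·(minor ij) (rows/columns in the sector order above):
  C_11 = (0.65)(0.55) − (-0.10)(0.00) = 0.3575
  C_12 = −[(-0.10)(0.55) − (-0.10)(-0.15)] = 0.0700
  C_13 = (-0.10)(0.00) − (0.65)(-0.15) = 0.0975
  C_21 = −[(-0.20)(0.55) − (-0.20)(0.00)] = 0.1100
  C_22 = (0.80)(0.55) − (-0.20)(-0.15) = 0.4100
  C_23 = −[(0.80)(0.00) − (-0.20)(-0.15)] = 0.0300
  C_31 = (-0.20)(-0.10) − (-0.20)(0.65) = 0.1500
  C_32 = −[(0.80)(-0.10) − (-0.20)(-0.10)] = 0.1000
  C_33 = (0.80)(0.65) − (-0.20)(-0.10) = 0.5000
det(I−A) = Σ_j (I−A)_1j·C_1j = (0.80)(0.3575) + (-0.20)(0.0700) + (-0.20)(0.0975) = 0.2525
adj(I−A) = Cᵀ =
  [ 0.3575   0.1100   0.1500]
  [ 0.0700   0.4100   0.1000]
  [ 0.0975   0.0300   0.5000]
(I − A)⁻¹ = adj(I−A) / det(I−A) ≈
  [   1.4158     0.4356     0.5941]
  [   0.2772     1.6238     0.3960]
  [   0.3861     0.1188     1.9802]
Δx = (I − A)⁻¹ Δd with Δd having -75 in the Rubber component and 0 elsewhere.
So Δx_3 = L_32 · (-75), where L_32 = adj(I−A)_32 / det(I−A) = 0.0300 / 0.2525.
Δx_3 = 0.0300 × (-75) / 0.2525 = -2.25 / 0.2525 ≈ -8.91.

Δx_3 = -8.91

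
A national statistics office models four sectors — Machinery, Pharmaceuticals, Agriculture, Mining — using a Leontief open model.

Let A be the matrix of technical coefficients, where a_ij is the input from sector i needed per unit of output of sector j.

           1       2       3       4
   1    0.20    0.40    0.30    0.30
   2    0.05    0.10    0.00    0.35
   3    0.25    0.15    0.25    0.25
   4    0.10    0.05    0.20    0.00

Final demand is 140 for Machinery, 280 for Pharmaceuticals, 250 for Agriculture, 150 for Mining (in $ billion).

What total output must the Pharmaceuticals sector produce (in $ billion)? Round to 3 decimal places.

x_2 = 541.589

I − A =
  [   0.80    -0.40    -0.30    -0.30]
  [  -0.05     0.90     0.00    -0.35]
  [  -0.25    -0.15     0.75    -0.25]
  [  -0.10    -0.05    -0.20     1.00]
Compute the cofactors C_ij = (−1)^(i+j)·(3×3 minor ij) of I−A; the adjugate is their transpose:
adj(I−A) = Cᵀ =
  [ 0.606375   0.349000   0.346750   0.390750]
  [ 0.078750   0.440000   0.084500   0.198750]
  [ 0.256500   0.239250   0.644250   0.321750]
  [ 0.115875   0.104750   0.167750   0.455250]
det(I−A) = Σ_j (I−A)_1j·C_1j = (0.80)(0.606375) + (-0.40)(0.078750) + (-0.30)(0.256500) + (-0.30)(0.115875) = 0.3418875
(I − A)⁻¹ = adj(I−A) / det(I−A) ≈
  [   1.7736     1.0208     1.0142     1.1429]
  [   0.2303     1.2870     0.2472     0.5813]
  [   0.7502     0.6998     1.8844     0.9411]
  [   0.3389     0.3064     0.4907     1.3316]
x = (I − A)⁻¹ d = adj(I−A)·d / det(I−A), with det(I−A) = 0.3418875:
  x_1 = (0.606375·140 + 0.349000·280 + 0.346750·250 + 0.390750·150) / 0.3418875 = 327.9125 / 0.3418875 ≈ 959.124
  x_2 = (0.078750·140 + 0.440000·280 + 0.084500·250 + 0.198750·150) / 0.3418875 = 185.1625 / 0.3418875 ≈ 541.589
  x_3 = (0.256500·140 + 0.239250·280 + 0.644250·250 + 0.321750·150) / 0.3418875 = 312.225 / 0.3418875 ≈ 913.239
  x_4 = (0.115875·140 + 0.104750·280 + 0.167750·250 + 0.455250·150) / 0.3418875 = 155.7775 / 0.3418875 ≈ 455.640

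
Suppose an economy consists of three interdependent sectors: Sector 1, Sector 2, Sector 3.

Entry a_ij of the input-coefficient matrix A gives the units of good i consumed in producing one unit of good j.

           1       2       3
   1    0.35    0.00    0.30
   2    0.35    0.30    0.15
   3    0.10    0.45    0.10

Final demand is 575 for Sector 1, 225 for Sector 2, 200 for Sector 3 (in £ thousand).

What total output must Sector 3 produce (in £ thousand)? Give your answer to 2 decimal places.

I − A =
  [   0.65     0.00    -0.30]
  [  -0.35     0.70    -0.15]
  [  -0.10    -0.45     0.90]
Cofactors of I−A, C_ij = (−1)^(i+j)·(minor ij) (rows/columns in the sector order above):
  C_11 = (0.70)(0.90) − (-0.15)(-0.45) = 0.5625
  C_12 = −[(-0.35)(0.90) − (-0.15)(-0.10)] = 0.3300
  C_13 = (-0.35)(-0.45) − (0.70)(-0.10) = 0.2275
  C_21 = −[(0.00)(0.90) − (-0.30)(-0.45)] = 0.1350
  C_22 = (0.65)(0.90) − (-0.30)(-0.10) = 0.5550
  C_23 = −[(0.65)(-0.45) − (0.00)(-0.10)] = 0.2925
  C_31 = (0.00)(-0.15) − (-0.30)(0.70) = 0.2100
  C_32 = −[(0.65)(-0.15) − (-0.30)(-0.35)] = 0.2025
  C_33 = (0.65)(0.70) − (0.00)(-0.35) = 0.4550
det(I−A) = Σ_j (I−A)_1j·C_1j = (0.65)(0.5625) + (0.00)(0.3300) + (-0.30)(0.2275) = 0.297375
adj(I−A) = Cᵀ =
  [ 0.5625   0.1350   0.2100]
  [ 0.3300   0.5550   0.2025]
  [ 0.2275   0.2925   0.4550]
(I − A)⁻¹ = adj(I−A) / det(I−A) ≈
  [   1.8916     0.4540     0.7062]
  [   1.1097     1.8663     0.6810]
  [   0.7650     0.9836     1.5301]
x = (I − A)⁻¹ d = adj(I−A)·d / det(I−A), with det(I−A) = 0.297375:
  x_1 = (0.5625·575 + 0.1350·225 + 0.2100·200) / 0.297375 = 395.8125 / 0.297375 ≈ 1331.02
  x_2 = (0.3300·575 + 0.5550·225 + 0.2025·200) / 0.297375 = 355.125 / 0.297375 ≈ 1194.20
  x_3 = (0.2275·575 + 0.2925·225 + 0.4550·200) / 0.297375 = 287.625 / 0.297375 ≈ 967.21

x_3 = 967.21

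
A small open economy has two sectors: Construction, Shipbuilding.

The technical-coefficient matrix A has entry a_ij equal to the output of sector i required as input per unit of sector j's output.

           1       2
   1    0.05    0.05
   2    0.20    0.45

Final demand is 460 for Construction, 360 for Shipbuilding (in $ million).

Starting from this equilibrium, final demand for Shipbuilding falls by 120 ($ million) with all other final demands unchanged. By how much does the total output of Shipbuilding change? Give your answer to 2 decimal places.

I − A =
  [   0.95    -0.05]
  [  -0.20     0.55]
det(I−A) = (0.95)(0.55) − (-0.05)(-0.20) = 0.5125
adj(I−A) = [[0.55, 0.05], [0.20, 0.95]]
(I − A)⁻¹ = adj(I−A) / det(I−A) ≈
  [   1.0732     0.0976]
  [   0.3902     1.8537]
Δx = (I − A)⁻¹ Δd with Δd having -120 in the Shipbuilding component and 0 elsewhere.
So Δx_2 = L_22 · (-120), where L_22 = adj(I−A)_22 / det(I−A) = 0.95 / 0.5125.
Δx_2 = 0.95 × (-120) / 0.5125 = -114.00 / 0.5125 ≈ -222.44.

Δx_2 = -222.44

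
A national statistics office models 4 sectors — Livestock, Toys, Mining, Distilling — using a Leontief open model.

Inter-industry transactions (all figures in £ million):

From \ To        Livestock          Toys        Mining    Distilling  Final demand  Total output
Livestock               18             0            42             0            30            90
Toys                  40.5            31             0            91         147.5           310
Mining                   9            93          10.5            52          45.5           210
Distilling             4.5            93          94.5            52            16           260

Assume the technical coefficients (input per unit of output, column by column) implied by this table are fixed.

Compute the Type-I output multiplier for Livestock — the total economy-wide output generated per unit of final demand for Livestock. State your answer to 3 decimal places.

Technical coefficients a_ij = z_ij / X_j:
  a_LL = 18/90 = 0.20, a_TL = 40.5/90 = 0.45, a_ML = 9/90 = 0.10, a_DL = 4.5/90 = 0.05
  a_LT = 0/310 = 0.00, a_TT = 31/310 = 0.10, a_MT = 93/310 = 0.30, a_DT = 93/310 = 0.30
  a_LM = 42/210 = 0.20, a_TM = 0/210 = 0.00, a_MM = 10.5/210 = 0.05, a_DM = 94.5/210 = 0.45
  a_LD = 0/260 = 0.00, a_TD = 91/260 = 0.35, a_MD = 52/260 = 0.20, a_DD = 52/260 = 0.20
I − A =
  [   0.80     0.00    -0.20     0.00]
  [  -0.45     0.90     0.00    -0.35]
  [  -0.10    -0.30     0.95    -0.20]
  [  -0.05    -0.30    -0.45     0.80]
Compute the cofactors C_ij = (−1)^(i+j)·(3×3 minor ij) of I−A; the adjugate is their transpose:
adj(I−A) = Cᵀ =
  [ 0.456000   0.060000   0.123000   0.057000]
  [ 0.333875   0.518000   0.201500   0.277000]
  [ 0.210750   0.240000   0.492000   0.228000]
  [ 0.272250   0.333000   0.360000   0.639000]
det(I−A) = Σ_j (I−A)_1j·C_1j = (0.80)(0.456000) + (0.00)(0.333875) + (-0.20)(0.210750) + (0.00)(0.272250) = 0.32265
(I − A)⁻¹ = adj(I−A) / det(I−A) ≈
  [   1.4133     0.1860     0.3812     0.1767]
  [   1.0348     1.6055     0.6245     0.8585]
  [   0.6532     0.7438     1.5249     0.7066]
  [   0.8438     1.0321     1.1158     1.9805]
The output multiplier for sector j is the column-j sum of the Leontief inverse (I − A)⁻¹ = adj(I−A) / det(I−A).
Column L of adj(I−A): (0.456000, 0.333875, 0.210750, 0.272250); det(I−A) = 0.32265.
m_L = (0.456000 + 0.333875 + 0.210750 + 0.272250) / 0.32265 = 1.272875 / 0.32265 ≈ 3.945.

m_L = 3.945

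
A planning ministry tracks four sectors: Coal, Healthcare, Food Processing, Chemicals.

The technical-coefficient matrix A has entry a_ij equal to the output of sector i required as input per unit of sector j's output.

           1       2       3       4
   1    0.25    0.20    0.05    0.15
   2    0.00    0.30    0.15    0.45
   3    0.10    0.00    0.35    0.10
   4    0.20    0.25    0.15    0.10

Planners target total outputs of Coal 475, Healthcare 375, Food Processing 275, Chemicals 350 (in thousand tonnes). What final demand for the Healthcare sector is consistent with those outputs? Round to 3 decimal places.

I − A =
  [   0.75    -0.20    -0.05    -0.15]
  [   0.00     0.70    -0.15    -0.45]
  [  -0.10     0.00     0.65    -0.10]
  [  -0.20    -0.25    -0.15     0.90]
d = (I − A) x:
  d_1 = (+0.75)·475 + (-0.20)·375 + (-0.05)·275 + (-0.15)·350 = 215.000
  d_2 = (+0.00)·475 + (+0.70)·375 + (-0.15)·275 + (-0.45)·350 = 63.750
  d_3 = (-0.10)·475 + (+0.00)·375 + (+0.65)·275 + (-0.10)·350 = 96.250
  d_4 = (-0.20)·475 + (-0.25)·375 + (-0.15)·275 + (+0.90)·350 = 85.000

d_2 = 63.750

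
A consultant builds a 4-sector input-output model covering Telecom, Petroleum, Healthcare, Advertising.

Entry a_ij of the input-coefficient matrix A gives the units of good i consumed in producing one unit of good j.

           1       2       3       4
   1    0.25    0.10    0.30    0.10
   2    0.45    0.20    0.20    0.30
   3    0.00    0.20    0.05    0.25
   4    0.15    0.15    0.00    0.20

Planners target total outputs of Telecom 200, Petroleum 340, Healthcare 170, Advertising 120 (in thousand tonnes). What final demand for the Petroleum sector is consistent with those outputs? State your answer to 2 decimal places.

d_2 = 112.00

I − A =
  [   0.75    -0.10    -0.30    -0.10]
  [  -0.45     0.80    -0.20    -0.30]
  [   0.00    -0.20     0.95    -0.25]
  [  -0.15    -0.15     0.00     0.80]
d = (I − A) x:
  d_1 = (+0.75)·200 + (-0.10)·340 + (-0.30)·170 + (-0.10)·120 = 53.00
  d_2 = (-0.45)·200 + (+0.80)·340 + (-0.20)·170 + (-0.30)·120 = 112.00
  d_3 = (+0.00)·200 + (-0.20)·340 + (+0.95)·170 + (-0.25)·120 = 63.50
  d_4 = (-0.15)·200 + (-0.15)·340 + (+0.00)·170 + (+0.80)·120 = 15.00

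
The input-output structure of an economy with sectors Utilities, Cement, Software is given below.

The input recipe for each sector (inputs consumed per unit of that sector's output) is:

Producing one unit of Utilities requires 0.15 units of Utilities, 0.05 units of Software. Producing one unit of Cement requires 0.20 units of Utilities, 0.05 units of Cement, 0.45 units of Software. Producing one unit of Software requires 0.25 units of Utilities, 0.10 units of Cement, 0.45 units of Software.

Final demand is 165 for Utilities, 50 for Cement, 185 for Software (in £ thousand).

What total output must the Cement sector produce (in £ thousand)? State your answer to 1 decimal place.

I − A =
  [   0.85    -0.20    -0.25]
  [   0.00     0.95    -0.10]
  [  -0.05    -0.45     0.55]
Cofactors of I−A, C_ij = (−1)^(i+j)·(minor ij) (rows/columns in the sector order above):
  C_11 = (0.95)(0.55) − (-0.10)(-0.45) = 0.4775
  C_12 = −[(0.00)(0.55) − (-0.10)(-0.05)] = 0.0050
  C_13 = (0.00)(-0.45) − (0.95)(-0.05) = 0.0475
  C_21 = −[(-0.20)(0.55) − (-0.25)(-0.45)] = 0.2225
  C_22 = (0.85)(0.55) − (-0.25)(-0.05) = 0.4550
  C_23 = −[(0.85)(-0.45) − (-0.20)(-0.05)] = 0.3925
  C_31 = (-0.20)(-0.10) − (-0.25)(0.95) = 0.2575
  C_32 = −[(0.85)(-0.10) − (-0.25)(0.00)] = 0.0850
  C_33 = (0.85)(0.95) − (-0.20)(0.00) = 0.8075
det(I−A) = Σ_j (I−A)_1j·C_1j = (0.85)(0.4775) + (-0.20)(0.0050) + (-0.25)(0.0475) = 0.3930
adj(I−A) = Cᵀ =
  [ 0.4775   0.2225   0.2575]
  [ 0.0050   0.4550   0.0850]
  [ 0.0475   0.3925   0.8075]
(I − A)⁻¹ = adj(I−A) / det(I−A) ≈
  [   1.2150     0.5662     0.6552]
  [   0.0127     1.1578     0.2163]
  [   0.1209     0.9987     2.0547]
x = (I − A)⁻¹ d = adj(I−A)·d / det(I−A), with det(I−A) = 0.3930:
  x_U = (0.4775·165 + 0.2225·50 + 0.2575·185) / 0.3930 = 137.55 / 0.3930 = 350.0
  x_C = (0.0050·165 + 0.4550·50 + 0.0850·185) / 0.3930 = 39.30 / 0.3930 = 100.0
  x_S = (0.0475·165 + 0.3925·50 + 0.8075·185) / 0.3930 = 176.85 / 0.3930 = 450.0

x_C = 100.0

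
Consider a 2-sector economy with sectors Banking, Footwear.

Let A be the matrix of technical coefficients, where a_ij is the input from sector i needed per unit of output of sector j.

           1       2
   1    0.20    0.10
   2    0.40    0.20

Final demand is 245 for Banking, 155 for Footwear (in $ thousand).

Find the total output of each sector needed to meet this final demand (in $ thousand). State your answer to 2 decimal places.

I − A =
  [   0.80    -0.10]
  [  -0.40     0.80]
det(I−A) = (0.80)(0.80) − (-0.10)(-0.40) = 0.6000
adj(I−A) = [[0.80, 0.10], [0.40, 0.80]]
(I − A)⁻¹ = adj(I−A) / det(I−A) ≈
  [   1.3333     0.1667]
  [   0.6667     1.3333]
x = (I − A)⁻¹ d = adj(I−A)·d / det(I−A), with det(I−A) = 0.6000:
  x_1 = (0.80·245 + 0.10·155) / 0.6000 = 211.50 / 0.6000 = 352.50
  x_2 = (0.40·245 + 0.80·155) / 0.6000 = 222.00 / 0.6000 = 370.00

x_1 = 352.50, x_2 = 370.00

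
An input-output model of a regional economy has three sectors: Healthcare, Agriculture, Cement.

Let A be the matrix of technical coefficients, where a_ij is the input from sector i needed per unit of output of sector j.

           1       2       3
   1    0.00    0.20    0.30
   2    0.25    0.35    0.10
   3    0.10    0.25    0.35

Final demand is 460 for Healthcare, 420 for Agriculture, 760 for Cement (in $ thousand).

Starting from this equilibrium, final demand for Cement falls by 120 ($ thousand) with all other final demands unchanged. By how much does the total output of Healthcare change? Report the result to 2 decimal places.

Δx_1 = -79.45

I − A =
  [   1.00    -0.20    -0.30]
  [  -0.25     0.65    -0.10]
  [  -0.10    -0.25     0.65]
Cofactors of I−A, C_ij = (−1)^(i+j)·(minor ij) (rows/columns in the sector order above):
  C_11 = (0.65)(0.65) − (-0.10)(-0.25) = 0.3975
  C_12 = −[(-0.25)(0.65) − (-0.10)(-0.10)] = 0.1725
  C_13 = (-0.25)(-0.25) − (0.65)(-0.10) = 0.1275
  C_21 = −[(-0.20)(0.65) − (-0.30)(-0.25)] = 0.2050
  C_22 = (1.00)(0.65) − (-0.30)(-0.10) = 0.6200
  C_23 = −[(1.00)(-0.25) − (-0.20)(-0.10)] = 0.2700
  C_31 = (-0.20)(-0.10) − (-0.30)(0.65) = 0.2150
  C_32 = −[(1.00)(-0.10) − (-0.30)(-0.25)] = 0.1750
  C_33 = (1.00)(0.65) − (-0.20)(-0.25) = 0.6000
det(I−A) = Σ_j (I−A)_1j·C_1j = (1.00)(0.3975) + (-0.20)(0.1725) + (-0.30)(0.1275) = 0.32475
adj(I−A) = Cᵀ =
  [ 0.3975   0.2050   0.2150]
  [ 0.1725   0.6200   0.1750]
  [ 0.1275   0.2700   0.6000]
(I − A)⁻¹ = adj(I−A) / det(I−A) ≈
  [   1.2240     0.6313     0.6620]
  [   0.5312     1.9092     0.5389]
  [   0.3926     0.8314     1.8476]
Δx = (I − A)⁻¹ Δd with Δd having -120 in the Cement component and 0 elsewhere.
So Δx_1 = L_13 · (-120), where L_13 = adj(I−A)_13 / det(I−A) = 0.2150 / 0.32475.
Δx_1 = 0.2150 × (-120) / 0.32475 = -25.80 / 0.32475 ≈ -79.45.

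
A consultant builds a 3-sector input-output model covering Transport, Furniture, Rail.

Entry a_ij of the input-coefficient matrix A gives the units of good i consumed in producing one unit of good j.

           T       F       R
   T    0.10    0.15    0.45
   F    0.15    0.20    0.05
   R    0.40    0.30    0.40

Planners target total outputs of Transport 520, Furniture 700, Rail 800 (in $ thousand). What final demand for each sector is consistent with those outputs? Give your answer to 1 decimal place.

d_T = 3.0, d_F = 442.0, d_R = 62.0

I − A =
  [   0.90    -0.15    -0.45]
  [  -0.15     0.80    -0.05]
  [  -0.40    -0.30     0.60]
d = (I − A) x:
  d_T = (+0.90)·520 + (-0.15)·700 + (-0.45)·800 = 3.0
  d_F = (-0.15)·520 + (+0.80)·700 + (-0.05)·800 = 442.0
  d_R = (-0.40)·520 + (-0.30)·700 + (+0.60)·800 = 62.0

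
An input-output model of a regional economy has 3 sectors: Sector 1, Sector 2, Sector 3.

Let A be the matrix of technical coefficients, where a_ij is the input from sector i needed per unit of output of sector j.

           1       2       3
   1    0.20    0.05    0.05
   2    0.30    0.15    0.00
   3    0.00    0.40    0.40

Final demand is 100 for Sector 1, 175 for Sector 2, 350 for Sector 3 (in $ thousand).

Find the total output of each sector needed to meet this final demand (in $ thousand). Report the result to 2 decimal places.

I − A =
  [   0.80    -0.05    -0.05]
  [  -0.30     0.85     0.00]
  [   0.00    -0.40     0.60]
Cofactors of I−A, C_ij = (−1)^(i+j)·(minor ij) (rows/columns in the sector order above):
  C_11 = (0.85)(0.60) − (0.00)(-0.40) = 0.5100
  C_12 = −[(-0.30)(0.60) − (0.00)(0.00)] = 0.1800
  C_13 = (-0.30)(-0.40) − (0.85)(0.00) = 0.1200
  C_21 = −[(-0.05)(0.60) − (-0.05)(-0.40)] = 0.0500
  C_22 = (0.80)(0.60) − (-0.05)(0.00) = 0.4800
  C_23 = −[(0.80)(-0.40) − (-0.05)(0.00)] = 0.3200
  C_31 = (-0.05)(0.00) − (-0.05)(0.85) = 0.0425
  C_32 = −[(0.80)(0.00) − (-0.05)(-0.30)] = 0.0150
  C_33 = (0.80)(0.85) − (-0.05)(-0.30) = 0.6650
det(I−A) = Σ_j (I−A)_1j·C_1j = (0.80)(0.5100) + (-0.05)(0.1800) + (-0.05)(0.1200) = 0.3930
adj(I−A) = Cᵀ =
  [ 0.5100   0.0500   0.0425]
  [ 0.1800   0.4800   0.0150]
  [ 0.1200   0.3200   0.6650]
(I − A)⁻¹ = adj(I−A) / det(I−A) ≈
  [   1.2977     0.1272     0.1081]
  [   0.4580     1.2214     0.0382]
  [   0.3053     0.8142     1.6921]
x = (I − A)⁻¹ d = adj(I−A)·d / det(I−A), with det(I−A) = 0.3930:
  x_1 = (0.5100·100 + 0.0500·175 + 0.0425·350) / 0.3930 = 74.625 / 0.3930 ≈ 189.89
  x_2 = (0.1800·100 + 0.4800·175 + 0.0150·350) / 0.3930 = 107.25 / 0.3930 ≈ 272.90
  x_3 = (0.1200·100 + 0.3200·175 + 0.6650·350) / 0.3930 = 300.75 / 0.3930 ≈ 765.27

x_1 = 189.89, x_2 = 272.90, x_3 = 765.27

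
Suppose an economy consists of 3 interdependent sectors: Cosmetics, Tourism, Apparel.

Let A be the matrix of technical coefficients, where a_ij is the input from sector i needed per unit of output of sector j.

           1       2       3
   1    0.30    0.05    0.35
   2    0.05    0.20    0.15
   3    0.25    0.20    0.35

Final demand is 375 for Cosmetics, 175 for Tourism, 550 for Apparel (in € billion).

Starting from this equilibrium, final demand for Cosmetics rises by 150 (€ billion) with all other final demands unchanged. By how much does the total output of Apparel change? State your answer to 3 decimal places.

Δx_3 = 118.421

I − A =
  [   0.70    -0.05    -0.35]
  [  -0.05     0.80    -0.15]
  [  -0.25    -0.20     0.65]
Cofactors of I−A, C_ij = (−1)^(i+j)·(minor ij) (rows/columns in the sector order above):
  C_11 = (0.80)(0.65) − (-0.15)(-0.20) = 0.4900
  C_12 = −[(-0.05)(0.65) − (-0.15)(-0.25)] = 0.0700
  C_13 = (-0.05)(-0.20) − (0.80)(-0.25) = 0.2100
  C_21 = −[(-0.05)(0.65) − (-0.35)(-0.20)] = 0.1025
  C_22 = (0.70)(0.65) − (-0.35)(-0.25) = 0.3675
  C_23 = −[(0.70)(-0.20) − (-0.05)(-0.25)] = 0.1525
  C_31 = (-0.05)(-0.15) − (-0.35)(0.80) = 0.2875
  C_32 = −[(0.70)(-0.15) − (-0.35)(-0.05)] = 0.1225
  C_33 = (0.70)(0.80) − (-0.05)(-0.05) = 0.5575
det(I−A) = Σ_j (I−A)_1j·C_1j = (0.70)(0.4900) + (-0.05)(0.0700) + (-0.35)(0.2100) = 0.2660
adj(I−A) = Cᵀ =
  [ 0.4900   0.1025   0.2875]
  [ 0.0700   0.3675   0.1225]
  [ 0.2100   0.1525   0.5575]
(I − A)⁻¹ = adj(I−A) / det(I−A) ≈
  [   1.8421     0.3853     1.0808]
  [   0.2632     1.3816     0.4605]
  [   0.7895     0.5733     2.0959]
Δx = (I − A)⁻¹ Δd with Δd having +150 in the Cosmetics component and 0 elsewhere.
So Δx_3 = L_31 · (+150), where L_31 = adj(I−A)_31 / det(I−A) = 0.2100 / 0.2660.
Δx_3 = 0.2100 × (+150) / 0.2660 = 31.50 / 0.2660 ≈ 118.421.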